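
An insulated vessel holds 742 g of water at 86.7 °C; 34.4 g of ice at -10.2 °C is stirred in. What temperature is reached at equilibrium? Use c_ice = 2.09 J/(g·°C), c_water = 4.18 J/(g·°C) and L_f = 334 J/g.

T_f ≈ 79.1 °C

Setting the total heat transfer to zero:
ice -10.2→0 °C: 34.4×2.09×10.2 = 733.34; melt ice: 34.4×334 = 11490; meltwater 0→T: 34.4×4.18×T = 143.79 T; water: 3101.6(T − 86.7)
3245.4 T = 268905 − 12223 = 256682
T ≈ 79.09 °C — above 0 °C, consistent with complete melting.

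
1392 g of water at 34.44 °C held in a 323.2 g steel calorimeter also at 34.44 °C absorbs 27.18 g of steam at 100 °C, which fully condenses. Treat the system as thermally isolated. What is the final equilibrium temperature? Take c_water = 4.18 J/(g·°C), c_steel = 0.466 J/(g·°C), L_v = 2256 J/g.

T_f ≈ 45.7 °C

Setting the total heat transfer to zero:
condense steam: −27.18×2256 = −61318
  condensed water 100 °C→T: 113.61(T − 100)
  original water: 5818.6(T − 34.44)
  steel cup: 323.2×0.466×(T − 34.44) = 150.61(T − 34.44)
6082.8 T = 61318 + 11361 + 205578 = 278258
T ≈ 45.75 °C (< 100 °C, so full condensation is consistent).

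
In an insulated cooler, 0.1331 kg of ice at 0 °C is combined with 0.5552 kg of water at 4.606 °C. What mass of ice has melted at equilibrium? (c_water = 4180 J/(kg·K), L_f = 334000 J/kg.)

Cooling the water to 0 °C releases 0.5552·4180·4.606 = 10689 J.
Melting all 0.1331 kg of ice would need 0.1331·334000 = 44455 J.
Since 10689 < 44455 J, not all the ice melts; equilibrium is at 0 °C.
Mass melted = 10689/334000 ≈ 0.032 kg.

m_melted ≈ 0.032 kg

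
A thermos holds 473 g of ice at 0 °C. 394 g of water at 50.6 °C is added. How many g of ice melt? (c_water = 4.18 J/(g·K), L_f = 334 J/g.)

m_melted ≈ 250 g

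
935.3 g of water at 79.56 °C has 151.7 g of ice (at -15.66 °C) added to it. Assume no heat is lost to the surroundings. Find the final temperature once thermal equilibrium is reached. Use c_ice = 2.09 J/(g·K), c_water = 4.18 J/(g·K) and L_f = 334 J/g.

T_f ≈ 56.2 °C

Net heat exchanged in the isolated system is zero:
warm ice to 0 °C: 151.7×2.09×(0 − (-15.66)) = 4965
  latent heat to melt: 151.7×334 = 50668
  warm the meltwater: 634.11 T
  water cools: 935.3×4.18×(T − 79.56) = 3909.6(T − 79.56)
4543.7 T = 311044 − 55633 = 255411
T ≈ 56.21 °C. Since T > 0 °C, the all-ice-melts assumption holds.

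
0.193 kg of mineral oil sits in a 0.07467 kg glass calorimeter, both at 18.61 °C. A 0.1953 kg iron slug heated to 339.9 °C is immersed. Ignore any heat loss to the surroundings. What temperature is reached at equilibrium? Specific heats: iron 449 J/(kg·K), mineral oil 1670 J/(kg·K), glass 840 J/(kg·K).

Heat gained plus heat lost sum to zero:
0.1953×449×(T − 339.9) + 0.193×1670×(T − 18.61) + 0.07467×840×(T − 18.61) = 0
87.69(T − 339.9) + 322.31(T − 18.61) + 62.72(T − 18.61) = 0
472.72 T = 36971
T = 36971 / 472.72 = 78.2 °C

T_f ≈ 78.2 °C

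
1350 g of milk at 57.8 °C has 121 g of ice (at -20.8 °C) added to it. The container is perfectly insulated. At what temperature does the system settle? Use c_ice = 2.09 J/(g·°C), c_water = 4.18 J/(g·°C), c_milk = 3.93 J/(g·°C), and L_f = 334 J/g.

T_f ≈ 44.9 °C

Conservation of energy gives ΣQ = 0:
ice -20.8→0 °C: 121×2.09×20.8 = 5260.1
  latent heat to melt: 121×334 = 40414
  warm the meltwater: 505.78 T
  milk cools: 1350×3.93×(T − 57.8) = 5305.5(T − 57.8)
5811.3 T = 306658 − 45674 = 260984
T ≈ 44.91 °C (positive, so assuming full melt was valid).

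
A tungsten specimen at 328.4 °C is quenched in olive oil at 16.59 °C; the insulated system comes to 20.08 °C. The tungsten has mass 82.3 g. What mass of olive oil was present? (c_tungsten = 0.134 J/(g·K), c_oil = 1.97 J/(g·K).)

m ≈ 495 g

Taking heat into each body as positive, Σ m c ΔT = 0:
82.3·0.134·(20.08 − 328.4) + m·1.97·(20.08 − 16.59) = 0
6.875 m = 3400.2
m = 3400.2/6.875 ≈ 494.6 g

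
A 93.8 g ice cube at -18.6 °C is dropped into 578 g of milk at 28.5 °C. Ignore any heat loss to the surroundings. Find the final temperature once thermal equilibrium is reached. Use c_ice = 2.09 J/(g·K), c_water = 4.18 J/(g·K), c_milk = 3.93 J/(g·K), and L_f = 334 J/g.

T_f ≈ 11.2 °C

Conservation of energy gives ΣQ = 0:
warm ice to 0 °C: 93.8×2.09×(0 − (-18.6)) = 3646.4; latent heat to melt: 93.8×334 = 31329; warm the meltwater: 392.08 T; milk: 2271.5(T − 28.5)
2663.6 T = 64739 − 34976 = 29763
T ≈ 11.17 °C — above 0 °C, consistent with complete melting.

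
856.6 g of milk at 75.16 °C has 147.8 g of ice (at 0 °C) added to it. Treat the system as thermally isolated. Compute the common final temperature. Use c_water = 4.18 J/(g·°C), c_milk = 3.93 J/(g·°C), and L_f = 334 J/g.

T_f ≈ 51.1 °C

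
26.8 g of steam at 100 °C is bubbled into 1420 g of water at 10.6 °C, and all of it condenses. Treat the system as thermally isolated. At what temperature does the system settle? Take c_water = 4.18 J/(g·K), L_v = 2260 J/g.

T_f ≈ 22.3 °C

Energy balance with sensible and latent terms:
condense steam: −26.8×2260 = −60568
  condensate cools 100→T: 26.8×4.18×(T − 100) = 112.02(T − 100)
  original water: 5935.6(T − 10.6)
6047.6 T = 60568 + 11202 + 62917 = 134688
T ≈ 22.27 °C — below 100 °C, confirming all the steam condensed.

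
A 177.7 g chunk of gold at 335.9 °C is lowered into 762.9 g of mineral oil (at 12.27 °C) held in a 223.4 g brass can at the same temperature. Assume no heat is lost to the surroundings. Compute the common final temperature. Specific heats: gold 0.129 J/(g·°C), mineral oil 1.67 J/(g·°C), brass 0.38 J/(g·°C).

Net heat exchanged in the isolated system is zero:
177.7·0.129·(T − 335.9) + 762.9·1.67·(T − 12.27) + 223.4·0.38·(T − 12.27) = 0
1381.9 T = 24374
T = 24374/1381.9 ≈ 17.64 °C

T_f ≈ 17.6 °C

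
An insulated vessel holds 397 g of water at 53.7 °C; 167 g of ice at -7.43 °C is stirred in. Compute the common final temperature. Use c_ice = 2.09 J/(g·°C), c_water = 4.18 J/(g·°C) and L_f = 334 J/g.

Let T be the final temperature. ΣQ_i = 0:
warm ice to 0 °C: 167·2.09·(0 − (-7.43)) = 2593.3
  melt ice: 167·334 = 55778
  warm the meltwater: 698.06 T
  water: 1659.5(T − 53.7)
2357.5 T = 89113 − 58371 = 30742
T ≈ 13.04 °C — above 0 °C, consistent with complete melting.

T_f ≈ 13.0 °C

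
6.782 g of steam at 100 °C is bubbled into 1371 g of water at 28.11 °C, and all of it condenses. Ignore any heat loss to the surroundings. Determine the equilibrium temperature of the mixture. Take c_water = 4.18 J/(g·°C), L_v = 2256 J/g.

Net heat exchanged in the isolated system is zero:
condense steam: −6.782×2256 = −15300; condensate cools 100→T: 6.782×4.18×(T − 100) = 28.35(T − 100); original water: 5730.8(T − 28.11)
5759.1 T = 15300 + 2834.9 + 161092 = 179227
T ≈ 31.12 °C, under the boiling point, so the assumption holds.

T_f ≈ 31.1 °C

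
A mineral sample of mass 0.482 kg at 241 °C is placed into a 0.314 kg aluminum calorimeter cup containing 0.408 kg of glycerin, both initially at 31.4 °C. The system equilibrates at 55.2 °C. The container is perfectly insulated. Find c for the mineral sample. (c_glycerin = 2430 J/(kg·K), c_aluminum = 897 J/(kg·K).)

Let T be the final temperature. ΣQ_i = 0:
0.482×c×(55.2 − 241) + 0.408×2430×(55.2 − 31.4) + 0.314×897×(55.2 − 31.4) = 0
-89.56 c = -30300
c = -30300/-89.56 ≈ 338.3 J/(kg·K)

c ≈ 338 J/(kg·K)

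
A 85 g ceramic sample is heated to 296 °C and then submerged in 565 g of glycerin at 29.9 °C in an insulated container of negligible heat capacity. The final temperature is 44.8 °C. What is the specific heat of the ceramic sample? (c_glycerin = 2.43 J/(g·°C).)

m_s c (T_s − T_f) = m_glycerin c_glycerin (T_f − T_0):
85·c·(296 − 44.8) = 565·2.43·(44.8 − 29.9)
21352 c = 20457  ⇒  c ≈ 0.9581 J/(g·°C)

c ≈ 0.958 J/(g·°C)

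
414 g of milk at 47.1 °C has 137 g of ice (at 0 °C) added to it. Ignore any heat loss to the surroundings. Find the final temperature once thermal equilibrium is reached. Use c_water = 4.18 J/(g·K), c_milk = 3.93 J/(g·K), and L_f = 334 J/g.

T_f ≈ 14.0 °C

Taking heat into each body as positive, Σ m c ΔT = 0:
latent heat to melt: 137×334 = 45758; meltwater 0→T: 137×4.18×T = 572.66 T; milk: 1627(T − 47.1)
2199.7 T = 76633 − 45758 = 30875
T ≈ 14.04 °C — above 0 °C, consistent with complete melting.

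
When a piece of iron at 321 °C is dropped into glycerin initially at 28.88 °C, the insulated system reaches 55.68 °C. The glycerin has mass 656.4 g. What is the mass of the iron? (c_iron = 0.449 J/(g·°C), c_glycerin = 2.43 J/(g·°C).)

m ≈ 359 g

|Q_iron| = |Q_glycerin|:
m×0.449×(321 − 55.68) = 656.4×2.43×(55.68 − 28.88)
119.13 m = 42747  ⇒  m ≈ 358.8 g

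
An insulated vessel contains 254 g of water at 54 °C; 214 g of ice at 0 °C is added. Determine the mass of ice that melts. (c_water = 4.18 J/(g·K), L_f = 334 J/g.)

m_melted ≈ 172 g

Water can give up m c ΔT = 254×4.18×54 = 57333 J before reaching 0 °C.
Fully melting the ice requires m_ice L_f = 214×334 = 71476 J.
Since 57333 < 71476 J, not all the ice melts; equilibrium is at 0 °C.
m_melted×334 = 57333  ⇒  m_melted ≈ 171.7 g.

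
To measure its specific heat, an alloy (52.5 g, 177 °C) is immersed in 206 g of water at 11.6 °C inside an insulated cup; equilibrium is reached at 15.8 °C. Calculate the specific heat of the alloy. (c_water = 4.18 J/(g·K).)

m_s c (T_s − T_f) = m_water c_water (T_f − T_0):
52.5·c·(177 − 15.8) = 206·4.18·(15.8 − 11.6)
8463 c = 3616.5  ⇒  c ≈ 0.4273 J/(g·K)

c ≈ 0.427 J/(g·K)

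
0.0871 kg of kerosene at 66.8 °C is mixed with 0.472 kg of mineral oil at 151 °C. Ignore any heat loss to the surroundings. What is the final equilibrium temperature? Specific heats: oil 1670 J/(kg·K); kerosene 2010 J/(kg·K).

Let T be the final temperature. ΣQ_i = 0:
0.472*1670*(T − 151) + 0.0871*2010*(T − 66.8) = 0
963.31 T = 130719
T ≈ 135.70 °C

T_f ≈ 135.7 °C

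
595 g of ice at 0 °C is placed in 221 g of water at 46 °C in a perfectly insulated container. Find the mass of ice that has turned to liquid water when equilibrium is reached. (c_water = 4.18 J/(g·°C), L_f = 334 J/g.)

Heat available from the water dropping to 0 °C: 221×4.18×46 = 42494 J.
Fully melting the ice requires m_ice L_f = 595×334 = 198730 J.
That's not enough to melt it all — equilibrium is at 0 °C with ice remaining.
m_melted×334 = 42494  ⇒  m_melted ≈ 127.2 g.

m_melted ≈ 127 g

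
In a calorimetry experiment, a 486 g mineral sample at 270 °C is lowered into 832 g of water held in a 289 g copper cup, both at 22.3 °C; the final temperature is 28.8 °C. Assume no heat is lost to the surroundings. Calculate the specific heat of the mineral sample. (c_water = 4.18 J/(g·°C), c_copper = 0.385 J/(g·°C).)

Taking heat into each body as positive, Σ m c ΔT = 0:
486×c×(28.8 − 270) + 832×4.18×(28.8 − 22.3) + 289×0.385×(28.8 − 22.3) = 0
-117223 c = -23329
c = -23329/-117223 ≈ 0.199 J/(g·°C)

c ≈ 0.199 J/(g·°C)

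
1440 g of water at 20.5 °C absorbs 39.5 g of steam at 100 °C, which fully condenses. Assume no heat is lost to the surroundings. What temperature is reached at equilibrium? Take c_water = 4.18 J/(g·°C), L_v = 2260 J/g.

Setting the total heat transfer to zero:
latent heat released on condensation: 39.5×2260 = 89270; condensed water 100 °C→T: 165.11(T − 100); water warms: 1440×4.18×(T − 20.5) = 6019.2(T − 20.5)
6184.3 T = 89270 + 16511 + 123394 = 229175
T ≈ 37.06 °C — below 100 °C, confirming all the steam condensed.

T_f ≈ 37.1 °C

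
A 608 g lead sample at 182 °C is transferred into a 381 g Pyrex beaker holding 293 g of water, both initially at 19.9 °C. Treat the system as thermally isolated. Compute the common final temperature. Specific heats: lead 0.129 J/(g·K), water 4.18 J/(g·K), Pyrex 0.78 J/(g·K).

T_f ≈ 27.8 °C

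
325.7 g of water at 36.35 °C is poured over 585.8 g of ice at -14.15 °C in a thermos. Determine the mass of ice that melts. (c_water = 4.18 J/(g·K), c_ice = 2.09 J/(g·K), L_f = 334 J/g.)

m_melted ≈ 96.3 g

Cooling the water to 0 °C releases 325.7·4.18·36.35 = 49488 J.
Warming the ice to 0 °C takes 585.8·2.09·14.15 = 17324 J, leaving 32164 J for melting.
Fully melting the ice requires m_ice L_f = 585.8·334 = 195657 J.
32164 J < 195657 J, so only part of the ice melts and the system sits at 0 °C.
m_melted·334 = 32164  ⇒  m_melted ≈ 96.3 g.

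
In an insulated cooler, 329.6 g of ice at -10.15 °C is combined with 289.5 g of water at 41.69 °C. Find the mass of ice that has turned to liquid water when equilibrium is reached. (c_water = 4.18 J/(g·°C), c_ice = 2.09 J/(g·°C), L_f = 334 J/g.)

m_melted ≈ 130 g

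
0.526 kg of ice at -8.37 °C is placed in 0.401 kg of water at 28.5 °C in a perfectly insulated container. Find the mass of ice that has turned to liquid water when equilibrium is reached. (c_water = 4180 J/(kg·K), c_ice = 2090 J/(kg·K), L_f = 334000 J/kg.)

m_melted ≈ 0.115 kg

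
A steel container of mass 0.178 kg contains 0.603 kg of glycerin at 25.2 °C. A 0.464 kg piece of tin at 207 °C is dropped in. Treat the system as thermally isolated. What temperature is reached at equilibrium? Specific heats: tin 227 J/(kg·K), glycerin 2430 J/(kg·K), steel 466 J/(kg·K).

T_f ≈ 36.8 °C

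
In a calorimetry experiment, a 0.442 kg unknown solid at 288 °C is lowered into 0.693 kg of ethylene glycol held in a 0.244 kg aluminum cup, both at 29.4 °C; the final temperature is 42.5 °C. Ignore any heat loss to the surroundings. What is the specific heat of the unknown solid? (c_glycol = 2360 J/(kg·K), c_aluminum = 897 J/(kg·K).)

c ≈ 224 J/(kg·K)

Taking heat into each body as positive, Σ m c ΔT = 0:
0.442·c·(42.5 − 288) + 0.693·2360·(42.5 − 29.4) + 0.244·897·(42.5 − 29.4) = 0
-108.51 c = -24292
c = -24292/-108.51 ≈ 223.9 J/(kg·K)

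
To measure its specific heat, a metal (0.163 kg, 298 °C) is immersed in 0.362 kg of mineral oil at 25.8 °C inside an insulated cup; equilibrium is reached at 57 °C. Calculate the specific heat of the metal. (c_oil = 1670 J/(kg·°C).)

c ≈ 480 J/(kg·°C)

Net heat exchanged in the isolated system is zero:
0.163·c·(57 − 298) + 0.362·1670·(57 − 25.8) = 0
-39.28 c = -18862
c = -18862/-39.28 ≈ 480.1 J/(kg·°C)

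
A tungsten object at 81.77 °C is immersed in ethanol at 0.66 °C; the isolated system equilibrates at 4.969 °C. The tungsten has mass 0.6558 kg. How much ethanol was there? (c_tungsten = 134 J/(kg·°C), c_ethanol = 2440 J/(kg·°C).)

m ≈ 0.642 kg

Energy conservation, ΣQ = 0:
0.6558·134·(4.969 − 81.77) + m·2440·(4.969 − 0.66) = 0
10514 m = 6749.1
m = 6749.1/10514 ≈ 0.6419 kg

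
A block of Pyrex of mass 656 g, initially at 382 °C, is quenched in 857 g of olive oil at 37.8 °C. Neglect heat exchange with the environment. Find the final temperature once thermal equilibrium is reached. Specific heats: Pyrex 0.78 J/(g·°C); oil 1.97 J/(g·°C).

Taking heat into each body as positive, Σ m c ΔT = 0:
656×0.78×(T − 382) + 857×1.97×(T − 37.8) = 0
511.68(T − 382) + 1688.3(T − 37.8) = 0
(511.68 + 1688.3) T = 511.68×382 + 1688.3×37.8
T = 259279 / 2200 = 118 °C

T_f ≈ 117.9 °C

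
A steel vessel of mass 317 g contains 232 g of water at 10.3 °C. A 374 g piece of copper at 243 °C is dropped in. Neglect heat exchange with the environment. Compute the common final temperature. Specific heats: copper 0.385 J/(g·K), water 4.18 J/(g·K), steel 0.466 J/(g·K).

T_f ≈ 36.9 °C

Setting the total heat transfer to zero:
374×0.385×(T − 243) + 232×4.18×(T − 10.3) + 317×0.466×(T − 10.3) = 0
(143.99 + 969.76 + 147.72) T = 143.99×243 + 969.76×10.3 + 147.72×10.3
T = 46500 / 1261.5 = 36.9 °C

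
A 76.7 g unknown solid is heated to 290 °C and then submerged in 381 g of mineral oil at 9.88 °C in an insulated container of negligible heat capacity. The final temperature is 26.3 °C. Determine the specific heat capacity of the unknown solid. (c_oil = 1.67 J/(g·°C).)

c ≈ 0.517 J/(g·°C)

Heat lost by the unknown solid = heat gained by the oil:
76.7·c·(290 − 26.3) = 381·1.67·(26.3 − 9.88)
20226 c = 10448  ⇒  c ≈ 0.5165 J/(g·°C)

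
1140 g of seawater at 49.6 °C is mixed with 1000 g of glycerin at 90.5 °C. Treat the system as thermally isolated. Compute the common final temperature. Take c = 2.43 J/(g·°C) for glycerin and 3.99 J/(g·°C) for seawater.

T_f is the heat-capacity-weighted average of the initial temperatures:
T_f = (2430*90.5 + 4548.6*49.6) / (2430 + 4548.6)
    = 445526 / 6978.6 ≈ 63.84 °C

T_f ≈ 63.8 °C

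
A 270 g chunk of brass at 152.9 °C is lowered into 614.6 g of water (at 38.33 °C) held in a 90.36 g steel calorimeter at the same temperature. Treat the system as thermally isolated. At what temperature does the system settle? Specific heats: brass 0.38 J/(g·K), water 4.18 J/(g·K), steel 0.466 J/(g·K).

Energy conservation, ΣQ = 0:
270×0.38×(T − 152.9) + 614.6×4.18×(T − 38.33) + 90.36×0.466×(T − 38.33) = 0
102.6(T − 152.9) + 2569(T − 38.33) + 42.11(T − 38.33) = 0
2713.7 T = 115772
T = 115772/2713.7 ≈ 42.66 °C

T_f ≈ 42.7 °C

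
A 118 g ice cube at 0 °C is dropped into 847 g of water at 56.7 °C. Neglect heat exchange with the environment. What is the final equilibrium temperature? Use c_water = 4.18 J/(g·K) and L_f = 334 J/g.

Setting the total heat transfer to zero:
fusion: m_ice L_f = 118×334 = 39412
  meltwater 0→T: 118×4.18×T = 493.24 T
  water: 3540.5(T − 56.7)
4033.7 T = 200744 − 39412 = 161332
T ≈ 40.00 °C — above 0 °C, consistent with complete melting.

T_f ≈ 40.0 °C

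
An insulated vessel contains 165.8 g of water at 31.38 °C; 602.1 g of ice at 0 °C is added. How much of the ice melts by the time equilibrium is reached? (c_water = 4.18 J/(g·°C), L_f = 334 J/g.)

m_melted ≈ 65.1 g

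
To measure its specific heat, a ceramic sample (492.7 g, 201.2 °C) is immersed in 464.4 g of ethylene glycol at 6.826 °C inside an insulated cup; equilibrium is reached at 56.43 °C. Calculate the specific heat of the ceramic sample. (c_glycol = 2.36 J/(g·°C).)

c ≈ 0.762 J/(g·°C)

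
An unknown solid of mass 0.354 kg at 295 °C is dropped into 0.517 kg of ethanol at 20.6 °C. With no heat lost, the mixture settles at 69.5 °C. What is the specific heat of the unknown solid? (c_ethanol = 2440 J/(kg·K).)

c ≈ 773 J/(kg·K)

Heat lost by the unknown solid = heat gained by the ethanol:
0.354·c·(295 − 69.5) = 0.517·2440·(69.5 − 20.6)
79.83 c = 61686  ⇒  c ≈ 772.8 J/(kg·K)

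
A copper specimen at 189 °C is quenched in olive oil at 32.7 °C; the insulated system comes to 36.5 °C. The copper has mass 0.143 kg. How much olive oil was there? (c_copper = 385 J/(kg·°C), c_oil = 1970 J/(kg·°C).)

Conservation of energy gives ΣQ = 0:
0.143×385×(36.5 − 189) + m×1970×(36.5 − 32.7) = 0
7486 m = 8395.9
m = 8395.9/7486 ≈ 1.122 kg

m ≈ 1.12 kg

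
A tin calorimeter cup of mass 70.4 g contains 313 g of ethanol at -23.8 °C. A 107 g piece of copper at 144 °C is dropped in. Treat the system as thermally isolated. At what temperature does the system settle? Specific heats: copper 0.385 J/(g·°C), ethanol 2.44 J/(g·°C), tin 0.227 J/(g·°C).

Conservation of energy gives ΣQ = 0:
107×0.385×(T − 144) + 313×2.44×(T − (-23.8)) + 70.4×0.227×(T − (-23.8)) = 0
820.9 T = -12625
T = -12625/820.9 ≈ -15.38 °C

T_f ≈ -15.4 °C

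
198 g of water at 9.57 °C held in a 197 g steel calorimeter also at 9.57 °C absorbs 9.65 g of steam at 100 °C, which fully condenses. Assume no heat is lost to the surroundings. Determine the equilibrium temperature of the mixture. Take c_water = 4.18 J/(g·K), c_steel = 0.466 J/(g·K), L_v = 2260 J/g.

T_f ≈ 36.1 °C

Setting the total heat transfer to zero:
steam→water at 100 °C releases m L_v = 9.65·2260 = 21809
  condensate cools 100→T: 9.65·4.18·(T − 100) = 40.34(T − 100)
  water warms: 198·4.18·(T − 9.57) = 827.64(T − 9.57)
  steel cup: 197·0.466·(T − 9.57) = 91.8(T − 9.57)
959.78 T = 21809 + 4033.7 + 8799.1 = 34642
T ≈ 36.09 °C, under the boiling point, so the assumption holds.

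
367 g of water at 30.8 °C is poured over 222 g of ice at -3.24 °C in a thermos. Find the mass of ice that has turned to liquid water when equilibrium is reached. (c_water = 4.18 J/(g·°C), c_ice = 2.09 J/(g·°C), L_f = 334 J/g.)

m_melted ≈ 137 g

Cooling the water to 0 °C releases 367·4.18·30.8 = 47249 J.
Warming the ice to 0 °C takes 222·2.09·3.24 = 1503.3 J, leaving 45746 J for melting.
To melt every bit of ice: 222·334 = 74148 J.
45746 J < 74148 J, so only part of the ice melts and the system sits at 0 °C.
m_melt = 45746 / L_f = 137 g.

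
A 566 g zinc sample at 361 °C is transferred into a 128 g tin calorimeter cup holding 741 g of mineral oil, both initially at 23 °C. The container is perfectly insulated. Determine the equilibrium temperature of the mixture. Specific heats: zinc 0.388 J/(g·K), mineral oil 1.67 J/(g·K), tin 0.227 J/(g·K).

T_f = Σ m_i c_i T_i / Σ m_i c_i:
T_f = (219.61*361 + 1237.5*23 + 29.06*23) / (219.61 + 1237.5 + 29.06)
    = 108409 / 1486.1 ≈ 72.95 °C

T_f ≈ 72.9 °C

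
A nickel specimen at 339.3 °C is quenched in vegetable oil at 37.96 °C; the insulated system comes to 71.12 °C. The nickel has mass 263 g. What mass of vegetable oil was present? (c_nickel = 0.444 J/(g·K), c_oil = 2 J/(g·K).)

m ≈ 472 g

Net heat exchanged in the isolated system is zero:
263×0.444×(71.12 − 339.3) + m×2×(71.12 − 37.96) = 0
66.32 m = 31316
m = 31316/66.32 ≈ 472.2 g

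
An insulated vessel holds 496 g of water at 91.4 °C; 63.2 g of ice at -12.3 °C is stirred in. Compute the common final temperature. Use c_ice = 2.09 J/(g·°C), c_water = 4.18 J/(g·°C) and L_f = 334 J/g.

T_f ≈ 71.3 °C

Energy conservation, ΣQ = 0:
warm ice to 0 °C: 63.2·2.09·(0 − (-12.3)) = 1624.7
  fusion: m_ice L_f = 63.2·334 = 21109
  meltwater 0→T: 63.2·4.18·T = 264.18 T
  water: 2073.3(T − 91.4)
2337.5 T = 189498 − 22733 = 166764
T ≈ 71.34 °C. Since T > 0 °C, the all-ice-melts assumption holds.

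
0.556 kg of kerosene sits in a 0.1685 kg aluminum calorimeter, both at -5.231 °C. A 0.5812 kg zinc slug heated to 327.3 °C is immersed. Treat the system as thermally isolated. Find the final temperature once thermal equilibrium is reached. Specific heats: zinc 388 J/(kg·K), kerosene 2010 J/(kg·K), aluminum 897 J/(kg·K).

Net heat exchanged in the isolated system is zero:
0.5812×388×(T − 327.3) + 0.556×2010×(T − (-5.231)) + 0.1685×897×(T − (-5.231)) = 0
1494.2 T = 67171
T = 67171/1494.2 ≈ 44.95 °C

T_f ≈ 45.0 °C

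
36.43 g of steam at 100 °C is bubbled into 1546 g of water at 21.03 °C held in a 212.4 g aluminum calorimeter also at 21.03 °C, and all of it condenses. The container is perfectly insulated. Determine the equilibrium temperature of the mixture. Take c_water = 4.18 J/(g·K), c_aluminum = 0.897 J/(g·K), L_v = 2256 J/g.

T_f ≈ 34.9 °C

Energy conservation, ΣQ = 0:
latent heat released on condensation: 36.43·2256 = 82186
  condensed water 100 °C→T: 152.28(T − 100)
  water warms: 1546·4.18·(T − 21.03) = 6462.3(T − 21.03)
  cup: 190.52(T − 21.03)
6805.1 T = 82186 + 15228 + 139908 = 237322
T ≈ 34.87 °C — below 100 °C, confirming all the steam condensed.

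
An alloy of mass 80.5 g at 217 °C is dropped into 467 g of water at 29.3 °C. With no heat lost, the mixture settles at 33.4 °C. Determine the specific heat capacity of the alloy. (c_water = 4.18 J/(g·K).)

Heat lost by the alloy = heat gained by the water:
80.5×c×(217 − 33.4) = 467×4.18×(33.4 − 29.3)
14780 c = 8003.4  ⇒  c ≈ 0.5415 J/(g·K)

c ≈ 0.542 J/(g·K)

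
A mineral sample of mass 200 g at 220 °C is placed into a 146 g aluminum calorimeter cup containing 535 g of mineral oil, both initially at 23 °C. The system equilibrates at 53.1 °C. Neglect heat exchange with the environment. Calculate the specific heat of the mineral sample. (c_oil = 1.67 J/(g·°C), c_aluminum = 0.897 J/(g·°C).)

c ≈ 0.924 J/(g·°C)

Taking heat into each body as positive, Σ m c ΔT = 0:
200·c·(53.1 − 220) + 535·1.67·(53.1 − 23) + 146·0.897·(53.1 − 23) = 0
-33380 c = -30835
c = -30835/-33380 ≈ 0.9238 J/(g·°C)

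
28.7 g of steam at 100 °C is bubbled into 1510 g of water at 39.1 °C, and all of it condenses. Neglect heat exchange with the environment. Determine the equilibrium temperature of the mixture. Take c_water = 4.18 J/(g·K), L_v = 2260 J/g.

T_f ≈ 50.3 °C

Conservation of energy gives ΣQ = 0:
latent heat released on condensation: 28.7·2260 = 64862; condensate cools 100→T: 28.7·4.18·(T − 100) = 119.97(T − 100); water warms: 1510·4.18·(T − 39.1) = 6311.8(T − 39.1)
6431.8 T = 64862 + 11997 + 246791 = 323650
T ≈ 50.32 °C (< 100 °C, so full condensation is consistent).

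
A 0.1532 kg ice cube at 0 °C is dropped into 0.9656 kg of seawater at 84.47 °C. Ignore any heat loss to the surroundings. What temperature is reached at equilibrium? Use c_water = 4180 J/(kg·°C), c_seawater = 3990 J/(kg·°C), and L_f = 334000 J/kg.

T_f ≈ 61.0 °C

Let T be the final temperature. ΣQ_i = 0:
fusion: m_ice L_f = 0.1532×334000 = 51169; meltwater 0→T: 0.1532×4180×T = 640.38 T; seawater: 3852.7(T − 84.47)
4493.1 T = 325441 − 51169 = 274272
T ≈ 61.04 °C. Since T > 0 °C, the all-ice-melts assumption holds.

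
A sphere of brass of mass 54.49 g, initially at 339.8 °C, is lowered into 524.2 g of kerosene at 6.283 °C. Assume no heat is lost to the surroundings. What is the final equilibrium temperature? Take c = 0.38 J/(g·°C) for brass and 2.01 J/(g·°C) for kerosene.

T_f ≈ 12.7 °C

T_f is the heat-capacity-weighted average of the initial temperatures:
T_f = (20.71*339.8 + 1053.6*6.283) / (20.71 + 1053.6)
    = 13656 / 1074.3 ≈ 12.71 °C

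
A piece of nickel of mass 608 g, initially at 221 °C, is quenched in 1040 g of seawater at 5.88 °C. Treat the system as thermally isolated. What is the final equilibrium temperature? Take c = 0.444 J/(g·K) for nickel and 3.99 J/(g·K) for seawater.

T_f ≈ 19.0 °C

Taking heat into each body as positive, Σ m c ΔT = 0:
608*0.444*(T − 221) + 1040*3.99*(T − 5.88) = 0
4419.6 T = 84059
T = 84059 / 4419.6 = 19 °C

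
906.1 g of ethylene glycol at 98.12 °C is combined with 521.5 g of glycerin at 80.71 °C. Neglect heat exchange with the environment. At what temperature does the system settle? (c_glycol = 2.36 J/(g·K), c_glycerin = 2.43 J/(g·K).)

T_f ≈ 91.6 °C

Energy conservation, ΣQ = 0:
906.1*2.36*(T − 98.12) + 521.5*2.43*(T − 80.71) = 0
2138.4(T − 98.12) + 1267.2(T − 80.71) = 0
3405.6 T = 312099
T ≈ 91.64 °C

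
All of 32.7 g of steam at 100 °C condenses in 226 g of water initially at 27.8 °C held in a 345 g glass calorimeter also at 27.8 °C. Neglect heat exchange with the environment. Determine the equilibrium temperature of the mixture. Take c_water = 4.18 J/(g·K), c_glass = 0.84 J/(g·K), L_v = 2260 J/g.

T_f ≈ 88.9 °C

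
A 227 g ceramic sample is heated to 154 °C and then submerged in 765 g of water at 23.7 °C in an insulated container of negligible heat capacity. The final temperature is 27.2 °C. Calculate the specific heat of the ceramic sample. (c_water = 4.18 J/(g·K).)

c ≈ 0.389 J/(g·K)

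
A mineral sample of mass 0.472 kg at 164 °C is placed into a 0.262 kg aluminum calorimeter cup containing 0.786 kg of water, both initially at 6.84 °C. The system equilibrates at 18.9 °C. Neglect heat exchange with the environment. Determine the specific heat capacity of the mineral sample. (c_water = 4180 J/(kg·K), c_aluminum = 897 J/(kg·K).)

c ≈ 620 J/(kg·K)

Conservation of energy gives ΣQ = 0:
0.472×c×(18.9 − 164) + 0.786×4180×(18.9 − 6.84) + 0.262×897×(18.9 − 6.84) = 0
-68.49 c = -42457
c = -42457/-68.49 ≈ 619.9 J/(kg·K)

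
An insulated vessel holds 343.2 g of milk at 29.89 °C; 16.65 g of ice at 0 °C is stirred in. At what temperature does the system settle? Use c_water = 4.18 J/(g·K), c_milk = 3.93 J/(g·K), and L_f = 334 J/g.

Conservation of energy gives ΣQ = 0:
melt ice: 16.65×334 = 5561.1
  warm the meltwater: 69.6 T
  milk cools: 343.2×3.93×(T − 29.89) = 1348.8(T − 29.89)
1418.4 T = 40315 − 5561.1 = 34754
T ≈ 24.50 °C — above 0 °C, consistent with complete melting.

T_f ≈ 24.5 °C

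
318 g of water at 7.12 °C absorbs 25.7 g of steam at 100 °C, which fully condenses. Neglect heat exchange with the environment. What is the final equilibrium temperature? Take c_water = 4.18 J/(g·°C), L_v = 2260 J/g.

Net heat exchanged in the isolated system is zero:
condense steam: −25.7·2260 = −58082
  condensate cools 100→T: 25.7·4.18·(T − 100) = 107.43(T − 100)
  original water: 1329.2(T − 7.12)
1436.7 T = 58082 + 10743 + 9464.2 = 78289
T ≈ 54.49 °C, under the boiling point, so the assumption holds.

T_f ≈ 54.5 °C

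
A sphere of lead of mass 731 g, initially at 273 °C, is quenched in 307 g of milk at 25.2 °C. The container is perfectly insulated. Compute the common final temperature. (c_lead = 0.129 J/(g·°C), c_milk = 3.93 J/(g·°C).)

T_f ≈ 43.2 °C

Heat gained plus heat lost sum to zero:
731*0.129*(T − 273) + 307*3.93*(T − 25.2) = 0
1300.8 T = 56148
T ≈ 43.16 °C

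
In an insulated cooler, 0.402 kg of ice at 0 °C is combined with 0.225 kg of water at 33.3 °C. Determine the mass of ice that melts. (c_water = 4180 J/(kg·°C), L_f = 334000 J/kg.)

m_melted ≈ 0.0938 kg

Heat available from the water dropping to 0 °C: 0.225·4180·33.3 = 31319 J.
Fully melting the ice requires m_ice L_f = 0.402·334000 = 134268 J.
31319 J < 134268 J, so only part of the ice melts and the system sits at 0 °C.
m_melt = 31319 / L_f = 0.09377 kg.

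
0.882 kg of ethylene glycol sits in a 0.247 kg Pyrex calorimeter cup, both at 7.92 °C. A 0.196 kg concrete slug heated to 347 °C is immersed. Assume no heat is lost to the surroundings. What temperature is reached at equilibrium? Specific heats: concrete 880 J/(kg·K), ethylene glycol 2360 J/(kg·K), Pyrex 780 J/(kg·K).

Conservation of energy gives ΣQ = 0:
0.196·880·(T − 347) + 0.882·2360·(T − 7.92) + 0.247·780·(T − 7.92) = 0
2446.7 T = 77862
T = 77862 / 2446.7 = 31.8 °C

T_f ≈ 31.8 °C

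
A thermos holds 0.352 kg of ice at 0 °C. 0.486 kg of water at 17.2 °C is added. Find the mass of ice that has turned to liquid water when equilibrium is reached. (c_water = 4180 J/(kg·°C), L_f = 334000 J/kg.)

m_melted ≈ 0.105 kg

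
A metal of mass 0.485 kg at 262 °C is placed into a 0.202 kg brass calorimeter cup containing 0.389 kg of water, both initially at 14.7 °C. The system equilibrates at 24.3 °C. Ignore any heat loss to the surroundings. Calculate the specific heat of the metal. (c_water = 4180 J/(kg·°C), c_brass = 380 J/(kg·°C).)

c ≈ 142 J/(kg·°C)

Taking heat into each body as positive, Σ m c ΔT = 0:
0.485×c×(24.3 − 262) + 0.389×4180×(24.3 − 14.7) + 0.202×380×(24.3 − 14.7) = 0
-115.28 c = -16347
c = -16347/-115.28 ≈ 141.8 J/(kg·°C)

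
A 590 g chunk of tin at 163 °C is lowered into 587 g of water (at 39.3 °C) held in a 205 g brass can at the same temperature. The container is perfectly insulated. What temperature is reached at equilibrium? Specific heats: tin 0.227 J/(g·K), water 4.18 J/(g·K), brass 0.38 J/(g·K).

Let T be the final temperature. ΣQ_i = 0:
590·0.227·(T − 163) + 587·4.18·(T − 39.3) + 205·0.38·(T − 39.3) = 0
133.93(T − 163) + 2453.7(T − 39.3) + 77.9(T − 39.3) = 0
(133.93 + 2453.7 + 77.9) T = 133.93·163 + 2453.7·39.3 + 77.9·39.3
T ≈ 45.52 °C

T_f ≈ 45.5 °C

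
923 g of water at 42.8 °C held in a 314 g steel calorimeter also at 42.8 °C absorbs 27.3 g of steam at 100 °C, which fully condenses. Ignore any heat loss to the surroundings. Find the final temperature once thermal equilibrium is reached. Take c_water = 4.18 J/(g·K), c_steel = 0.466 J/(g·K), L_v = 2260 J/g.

Let T be the final temperature. ΣQ_i = 0:
latent heat released on condensation: 27.3×2260 = 61698
  condensed water 100 °C→T: 114.11(T − 100)
  original water: 3858.1(T − 42.8)
  cup: 146.32(T − 42.8)
4118.6 T = 61698 + 11411 + 171391 = 244500
T ≈ 59.37 °C (< 100 °C, so full condensation is consistent).

T_f ≈ 59.4 °C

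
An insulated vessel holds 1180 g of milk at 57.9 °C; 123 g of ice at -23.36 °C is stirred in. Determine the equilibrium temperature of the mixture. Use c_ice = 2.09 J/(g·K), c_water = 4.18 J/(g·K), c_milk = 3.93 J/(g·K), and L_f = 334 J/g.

Heat gained plus heat lost sum to zero:
warm ice to 0 °C: 123·2.09·(0 − (-23.36)) = 6005.2; melt ice: 123·334 = 41082; meltwater 0→T: 123·4.18·T = 514.14 T; milk cools: 1180·3.93·(T − 57.9) = 4637.4(T − 57.9)
5151.5 T = 268505 − 47087 = 221418
T ≈ 42.98 °C — above 0 °C, consistent with complete melting.

T_f ≈ 43.0 °C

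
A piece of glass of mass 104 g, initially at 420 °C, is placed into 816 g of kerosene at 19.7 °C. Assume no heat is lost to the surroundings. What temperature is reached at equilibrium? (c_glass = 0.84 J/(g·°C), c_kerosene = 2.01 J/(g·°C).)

|Q_glass| = |Q_kerosene|:
104×0.84×(420 − T) = 816×2.01×(T − 19.7)
87.36(420 − T) = 1640.2(T − 19.7)
1727.5 T = 69002  ⇒  T ≈ 39.94 °C

T_f ≈ 39.9 °C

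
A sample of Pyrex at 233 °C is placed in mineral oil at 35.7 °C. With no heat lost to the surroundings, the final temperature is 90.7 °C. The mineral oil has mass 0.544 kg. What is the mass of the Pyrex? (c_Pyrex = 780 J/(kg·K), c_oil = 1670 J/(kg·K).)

Heat lost by the Pyrex = heat gained by the oil:
m×780×(233 − 90.7) = 0.544×1670×(90.7 − 35.7)
110994 m = 49966  ⇒  m ≈ 0.4502 kg

m ≈ 0.45 kg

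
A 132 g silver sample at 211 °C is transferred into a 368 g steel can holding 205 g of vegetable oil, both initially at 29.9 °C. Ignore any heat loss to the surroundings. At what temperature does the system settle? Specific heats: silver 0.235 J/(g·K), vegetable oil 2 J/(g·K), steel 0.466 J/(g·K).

T_f ≈ 39.1 °C

Net heat exchanged in the isolated system is zero:
132·0.235·(T − 211) + 205·2·(T − 29.9) + 368·0.466·(T − 29.9) = 0
612.51 T = 23932
T = 23932 / 612.51 = 39.1 °C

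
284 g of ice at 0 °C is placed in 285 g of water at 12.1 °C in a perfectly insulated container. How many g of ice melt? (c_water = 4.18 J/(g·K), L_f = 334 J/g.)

m_melted ≈ 43.2 g

Cooling the water to 0 °C releases 285×4.18×12.1 = 14415 J.
Fully melting the ice requires m_ice L_f = 284×334 = 94856 J.
14415 J < 94856 J, so only part of the ice melts and the system sits at 0 °C.
m_melt = 14415 / L_f = 43.16 g.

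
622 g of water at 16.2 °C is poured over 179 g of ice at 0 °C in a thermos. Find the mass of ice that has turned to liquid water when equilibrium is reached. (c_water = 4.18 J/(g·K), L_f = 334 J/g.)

Water can give up m c ΔT = 622×4.18×16.2 = 42119 J before reaching 0 °C.
Fully melting the ice requires m_ice L_f = 179×334 = 59786 J.
Since 42119 < 59786 J, not all the ice melts; equilibrium is at 0 °C.
m_melt = 42119 / L_f = 126.1 g.

m_melted ≈ 126 g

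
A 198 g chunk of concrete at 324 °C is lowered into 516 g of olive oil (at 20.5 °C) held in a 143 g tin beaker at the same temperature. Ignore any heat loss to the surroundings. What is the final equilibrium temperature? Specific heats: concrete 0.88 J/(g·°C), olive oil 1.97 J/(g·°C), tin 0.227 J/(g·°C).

T_f ≈ 63.7 °C

Taking heat into each body as positive, Σ m c ΔT = 0:
198*0.88*(T − 324) + 516*1.97*(T − 20.5) + 143*0.227*(T − 20.5) = 0
174.24(T − 324) + 1016.5(T − 20.5) + 32.46(T − 20.5) = 0
(174.24 + 1016.5 + 32.46) T = 174.24*324 + 1016.5*20.5 + 32.46*20.5
T = 77958 / 1223.2 = 63.7 °C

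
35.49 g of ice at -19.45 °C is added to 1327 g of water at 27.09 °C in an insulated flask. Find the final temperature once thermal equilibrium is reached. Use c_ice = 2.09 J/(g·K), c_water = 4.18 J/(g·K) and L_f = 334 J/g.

Energy balance with sensible and latent terms:
ice -19.45→0 °C: 35.49×2.09×19.45 = 1442.7
  fusion: m_ice L_f = 35.49×334 = 11854
  warm the meltwater: 148.35 T
  water cools: 1327×4.18×(T − 27.09) = 5546.9(T − 27.09)
5695.2 T = 150264 − 13296 = 136968
T ≈ 24.05 °C. Since T > 0 °C, the all-ice-melts assumption holds.

T_f ≈ 24.0 °C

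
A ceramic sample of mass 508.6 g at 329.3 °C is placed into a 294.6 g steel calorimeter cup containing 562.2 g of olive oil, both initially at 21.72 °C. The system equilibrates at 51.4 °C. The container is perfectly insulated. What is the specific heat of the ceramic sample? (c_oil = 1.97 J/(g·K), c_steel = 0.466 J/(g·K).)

c ≈ 0.261 J/(g·K)

Conservation of energy gives ΣQ = 0:
508.6×c×(51.4 − 329.3) + 562.2×1.97×(51.4 − 21.72) + 294.6×0.466×(51.4 − 21.72) = 0
-141340 c = -36946
c = -36946/-141340 ≈ 0.2614 J/(g·K)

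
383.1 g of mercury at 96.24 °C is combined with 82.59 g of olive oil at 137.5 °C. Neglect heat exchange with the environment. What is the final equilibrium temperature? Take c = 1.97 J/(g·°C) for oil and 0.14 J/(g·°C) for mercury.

T_f ≈ 127.3 °C

|Q_oil| = |Q_mercury|:
82.59*1.97*(137.5 − T) = 383.1*0.14*(T − 96.24)
162.7(137.5 − T) = 53.63(T − 96.24)
216.34 T = 27533  ⇒  T ≈ 127.27 °C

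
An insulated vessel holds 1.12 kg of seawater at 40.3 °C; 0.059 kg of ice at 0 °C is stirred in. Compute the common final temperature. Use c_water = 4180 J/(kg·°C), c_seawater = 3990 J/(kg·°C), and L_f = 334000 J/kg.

Net heat exchanged in the isolated system is zero:
fusion: m_ice L_f = 0.059×334000 = 19706
  meltwater 0→T: 0.059×4180×T = 246.62 T
  seawater cools: 1.12×3990×(T − 40.3) = 4468.8(T − 40.3)
4715.4 T = 180093 − 19706 = 160387
T ≈ 34.01 °C — above 0 °C, consistent with complete melting.

T_f ≈ 34.0 °C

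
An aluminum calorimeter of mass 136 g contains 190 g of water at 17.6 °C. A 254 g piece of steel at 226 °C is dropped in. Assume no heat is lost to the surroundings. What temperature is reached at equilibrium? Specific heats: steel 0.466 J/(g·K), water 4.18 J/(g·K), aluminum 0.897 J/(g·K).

T_f ≈ 41.4 °C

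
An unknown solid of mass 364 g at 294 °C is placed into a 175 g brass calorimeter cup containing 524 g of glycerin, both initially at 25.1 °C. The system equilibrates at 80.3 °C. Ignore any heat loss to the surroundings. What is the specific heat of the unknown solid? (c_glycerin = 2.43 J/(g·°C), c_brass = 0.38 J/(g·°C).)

Heat gained plus heat lost sum to zero:
364·c·(80.3 − 294) + 524·2.43·(80.3 − 25.1) + 175·0.38·(80.3 − 25.1) = 0
-77787 c = -73958
c = -73958/-77787 ≈ 0.9508 J/(g·°C)

c ≈ 0.951 J/(g·°C)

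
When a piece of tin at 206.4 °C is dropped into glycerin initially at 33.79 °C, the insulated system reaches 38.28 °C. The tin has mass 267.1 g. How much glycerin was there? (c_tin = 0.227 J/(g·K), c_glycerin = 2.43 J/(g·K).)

m ≈ 934 g

|Q_tin| = |Q_glycerin|:
267.1·0.227·(206.4 − 38.28) = m·2.43·(38.28 − 33.79)
10.91 m = 10193  ⇒  m ≈ 934.3 g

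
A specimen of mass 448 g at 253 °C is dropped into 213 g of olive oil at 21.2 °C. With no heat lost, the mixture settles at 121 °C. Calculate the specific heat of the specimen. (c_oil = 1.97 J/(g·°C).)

c ≈ 0.708 J/(g·°C)

Taking heat into each body as positive, Σ m c ΔT = 0:
448·c·(121 − 253) + 213·1.97·(121 − 21.2) = 0
-59136 c = -41877
c = -41877/-59136 ≈ 0.7081 J/(g·°C)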